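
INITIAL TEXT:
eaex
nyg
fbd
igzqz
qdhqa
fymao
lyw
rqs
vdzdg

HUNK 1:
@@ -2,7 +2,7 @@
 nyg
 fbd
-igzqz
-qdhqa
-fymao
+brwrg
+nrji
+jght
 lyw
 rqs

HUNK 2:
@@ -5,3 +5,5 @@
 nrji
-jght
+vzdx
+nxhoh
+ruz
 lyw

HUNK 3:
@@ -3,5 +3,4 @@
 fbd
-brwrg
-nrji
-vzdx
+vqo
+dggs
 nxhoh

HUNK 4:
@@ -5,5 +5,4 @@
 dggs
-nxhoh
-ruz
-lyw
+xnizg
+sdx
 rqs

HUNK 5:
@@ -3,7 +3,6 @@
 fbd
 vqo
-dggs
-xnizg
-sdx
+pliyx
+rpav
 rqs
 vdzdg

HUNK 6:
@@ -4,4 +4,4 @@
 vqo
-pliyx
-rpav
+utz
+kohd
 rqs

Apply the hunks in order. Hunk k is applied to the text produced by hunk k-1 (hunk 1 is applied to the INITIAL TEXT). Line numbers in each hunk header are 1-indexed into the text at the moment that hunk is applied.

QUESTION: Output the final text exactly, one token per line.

Answer: eaex
nyg
fbd
vqo
utz
kohd
rqs
vdzdg

Derivation:
Hunk 1: at line 2 remove [igzqz,qdhqa,fymao] add [brwrg,nrji,jght] -> 9 lines: eaex nyg fbd brwrg nrji jght lyw rqs vdzdg
Hunk 2: at line 5 remove [jght] add [vzdx,nxhoh,ruz] -> 11 lines: eaex nyg fbd brwrg nrji vzdx nxhoh ruz lyw rqs vdzdg
Hunk 3: at line 3 remove [brwrg,nrji,vzdx] add [vqo,dggs] -> 10 lines: eaex nyg fbd vqo dggs nxhoh ruz lyw rqs vdzdg
Hunk 4: at line 5 remove [nxhoh,ruz,lyw] add [xnizg,sdx] -> 9 lines: eaex nyg fbd vqo dggs xnizg sdx rqs vdzdg
Hunk 5: at line 3 remove [dggs,xnizg,sdx] add [pliyx,rpav] -> 8 lines: eaex nyg fbd vqo pliyx rpav rqs vdzdg
Hunk 6: at line 4 remove [pliyx,rpav] add [utz,kohd] -> 8 lines: eaex nyg fbd vqo utz kohd rqs vdzdg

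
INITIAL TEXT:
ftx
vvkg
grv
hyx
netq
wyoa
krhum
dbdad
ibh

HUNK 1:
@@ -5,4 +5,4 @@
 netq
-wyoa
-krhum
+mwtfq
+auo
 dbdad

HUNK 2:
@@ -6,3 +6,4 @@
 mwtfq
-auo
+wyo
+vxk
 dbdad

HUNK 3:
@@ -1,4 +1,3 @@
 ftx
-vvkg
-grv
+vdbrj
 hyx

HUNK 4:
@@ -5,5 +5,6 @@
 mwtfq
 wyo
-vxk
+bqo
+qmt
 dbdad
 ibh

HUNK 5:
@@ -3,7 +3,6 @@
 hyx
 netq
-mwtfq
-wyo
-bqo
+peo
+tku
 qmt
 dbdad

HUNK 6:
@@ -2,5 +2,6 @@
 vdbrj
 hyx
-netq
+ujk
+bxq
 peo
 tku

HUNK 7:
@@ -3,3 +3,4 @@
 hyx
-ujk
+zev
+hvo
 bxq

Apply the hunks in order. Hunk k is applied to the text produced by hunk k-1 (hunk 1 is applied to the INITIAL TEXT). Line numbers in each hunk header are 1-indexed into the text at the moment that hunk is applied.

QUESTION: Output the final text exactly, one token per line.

Hunk 1: at line 5 remove [wyoa,krhum] add [mwtfq,auo] -> 9 lines: ftx vvkg grv hyx netq mwtfq auo dbdad ibh
Hunk 2: at line 6 remove [auo] add [wyo,vxk] -> 10 lines: ftx vvkg grv hyx netq mwtfq wyo vxk dbdad ibh
Hunk 3: at line 1 remove [vvkg,grv] add [vdbrj] -> 9 lines: ftx vdbrj hyx netq mwtfq wyo vxk dbdad ibh
Hunk 4: at line 5 remove [vxk] add [bqo,qmt] -> 10 lines: ftx vdbrj hyx netq mwtfq wyo bqo qmt dbdad ibh
Hunk 5: at line 3 remove [mwtfq,wyo,bqo] add [peo,tku] -> 9 lines: ftx vdbrj hyx netq peo tku qmt dbdad ibh
Hunk 6: at line 2 remove [netq] add [ujk,bxq] -> 10 lines: ftx vdbrj hyx ujk bxq peo tku qmt dbdad ibh
Hunk 7: at line 3 remove [ujk] add [zev,hvo] -> 11 lines: ftx vdbrj hyx zev hvo bxq peo tku qmt dbdad ibh

Answer: ftx
vdbrj
hyx
zev
hvo
bxq
peo
tku
qmt
dbdad
ibh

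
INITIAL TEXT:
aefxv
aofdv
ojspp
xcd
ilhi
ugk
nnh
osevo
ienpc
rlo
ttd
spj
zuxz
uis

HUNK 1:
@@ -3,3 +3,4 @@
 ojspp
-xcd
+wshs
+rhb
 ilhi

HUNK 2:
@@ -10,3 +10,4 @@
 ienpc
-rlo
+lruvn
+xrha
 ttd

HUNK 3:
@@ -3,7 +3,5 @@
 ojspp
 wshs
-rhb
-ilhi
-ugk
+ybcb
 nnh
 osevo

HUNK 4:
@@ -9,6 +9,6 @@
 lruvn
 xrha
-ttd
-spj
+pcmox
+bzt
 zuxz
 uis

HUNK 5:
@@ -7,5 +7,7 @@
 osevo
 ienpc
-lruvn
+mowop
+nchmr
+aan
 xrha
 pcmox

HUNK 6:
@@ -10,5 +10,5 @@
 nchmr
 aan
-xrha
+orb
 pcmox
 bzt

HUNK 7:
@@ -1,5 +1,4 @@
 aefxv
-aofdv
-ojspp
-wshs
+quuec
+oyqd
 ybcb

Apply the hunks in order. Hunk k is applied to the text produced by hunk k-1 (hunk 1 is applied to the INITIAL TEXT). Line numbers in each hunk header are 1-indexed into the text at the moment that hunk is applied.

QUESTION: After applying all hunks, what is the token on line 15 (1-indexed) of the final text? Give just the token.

Answer: uis

Derivation:
Hunk 1: at line 3 remove [xcd] add [wshs,rhb] -> 15 lines: aefxv aofdv ojspp wshs rhb ilhi ugk nnh osevo ienpc rlo ttd spj zuxz uis
Hunk 2: at line 10 remove [rlo] add [lruvn,xrha] -> 16 lines: aefxv aofdv ojspp wshs rhb ilhi ugk nnh osevo ienpc lruvn xrha ttd spj zuxz uis
Hunk 3: at line 3 remove [rhb,ilhi,ugk] add [ybcb] -> 14 lines: aefxv aofdv ojspp wshs ybcb nnh osevo ienpc lruvn xrha ttd spj zuxz uis
Hunk 4: at line 9 remove [ttd,spj] add [pcmox,bzt] -> 14 lines: aefxv aofdv ojspp wshs ybcb nnh osevo ienpc lruvn xrha pcmox bzt zuxz uis
Hunk 5: at line 7 remove [lruvn] add [mowop,nchmr,aan] -> 16 lines: aefxv aofdv ojspp wshs ybcb nnh osevo ienpc mowop nchmr aan xrha pcmox bzt zuxz uis
Hunk 6: at line 10 remove [xrha] add [orb] -> 16 lines: aefxv aofdv ojspp wshs ybcb nnh osevo ienpc mowop nchmr aan orb pcmox bzt zuxz uis
Hunk 7: at line 1 remove [aofdv,ojspp,wshs] add [quuec,oyqd] -> 15 lines: aefxv quuec oyqd ybcb nnh osevo ienpc mowop nchmr aan orb pcmox bzt zuxz uis
Final line 15: uis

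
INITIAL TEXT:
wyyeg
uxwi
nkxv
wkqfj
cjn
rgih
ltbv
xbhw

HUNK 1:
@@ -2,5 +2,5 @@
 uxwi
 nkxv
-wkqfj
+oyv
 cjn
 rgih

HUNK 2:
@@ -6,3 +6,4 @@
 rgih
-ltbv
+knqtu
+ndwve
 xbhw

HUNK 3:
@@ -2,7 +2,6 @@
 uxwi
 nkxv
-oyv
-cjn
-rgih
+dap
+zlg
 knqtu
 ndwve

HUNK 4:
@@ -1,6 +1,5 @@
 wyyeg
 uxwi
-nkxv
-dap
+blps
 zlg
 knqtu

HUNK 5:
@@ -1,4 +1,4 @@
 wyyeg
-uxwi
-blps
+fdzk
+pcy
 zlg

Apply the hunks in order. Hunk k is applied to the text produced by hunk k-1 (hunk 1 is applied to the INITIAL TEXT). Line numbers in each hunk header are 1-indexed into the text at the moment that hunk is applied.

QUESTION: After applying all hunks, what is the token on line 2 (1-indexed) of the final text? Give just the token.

Hunk 1: at line 2 remove [wkqfj] add [oyv] -> 8 lines: wyyeg uxwi nkxv oyv cjn rgih ltbv xbhw
Hunk 2: at line 6 remove [ltbv] add [knqtu,ndwve] -> 9 lines: wyyeg uxwi nkxv oyv cjn rgih knqtu ndwve xbhw
Hunk 3: at line 2 remove [oyv,cjn,rgih] add [dap,zlg] -> 8 lines: wyyeg uxwi nkxv dap zlg knqtu ndwve xbhw
Hunk 4: at line 1 remove [nkxv,dap] add [blps] -> 7 lines: wyyeg uxwi blps zlg knqtu ndwve xbhw
Hunk 5: at line 1 remove [uxwi,blps] add [fdzk,pcy] -> 7 lines: wyyeg fdzk pcy zlg knqtu ndwve xbhw
Final line 2: fdzk

Answer: fdzk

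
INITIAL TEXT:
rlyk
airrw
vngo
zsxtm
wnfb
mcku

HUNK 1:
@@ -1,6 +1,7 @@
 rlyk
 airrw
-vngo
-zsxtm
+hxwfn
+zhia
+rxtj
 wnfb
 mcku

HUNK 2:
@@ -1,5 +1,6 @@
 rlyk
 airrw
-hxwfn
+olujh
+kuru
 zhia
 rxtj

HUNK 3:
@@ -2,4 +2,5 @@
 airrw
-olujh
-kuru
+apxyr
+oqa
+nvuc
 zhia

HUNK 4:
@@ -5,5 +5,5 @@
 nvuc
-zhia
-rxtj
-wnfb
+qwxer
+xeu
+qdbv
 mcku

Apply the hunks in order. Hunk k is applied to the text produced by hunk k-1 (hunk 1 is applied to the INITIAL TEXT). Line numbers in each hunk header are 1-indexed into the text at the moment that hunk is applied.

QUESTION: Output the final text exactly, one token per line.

Answer: rlyk
airrw
apxyr
oqa
nvuc
qwxer
xeu
qdbv
mcku

Derivation:
Hunk 1: at line 1 remove [vngo,zsxtm] add [hxwfn,zhia,rxtj] -> 7 lines: rlyk airrw hxwfn zhia rxtj wnfb mcku
Hunk 2: at line 1 remove [hxwfn] add [olujh,kuru] -> 8 lines: rlyk airrw olujh kuru zhia rxtj wnfb mcku
Hunk 3: at line 2 remove [olujh,kuru] add [apxyr,oqa,nvuc] -> 9 lines: rlyk airrw apxyr oqa nvuc zhia rxtj wnfb mcku
Hunk 4: at line 5 remove [zhia,rxtj,wnfb] add [qwxer,xeu,qdbv] -> 9 lines: rlyk airrw apxyr oqa nvuc qwxer xeu qdbv mcku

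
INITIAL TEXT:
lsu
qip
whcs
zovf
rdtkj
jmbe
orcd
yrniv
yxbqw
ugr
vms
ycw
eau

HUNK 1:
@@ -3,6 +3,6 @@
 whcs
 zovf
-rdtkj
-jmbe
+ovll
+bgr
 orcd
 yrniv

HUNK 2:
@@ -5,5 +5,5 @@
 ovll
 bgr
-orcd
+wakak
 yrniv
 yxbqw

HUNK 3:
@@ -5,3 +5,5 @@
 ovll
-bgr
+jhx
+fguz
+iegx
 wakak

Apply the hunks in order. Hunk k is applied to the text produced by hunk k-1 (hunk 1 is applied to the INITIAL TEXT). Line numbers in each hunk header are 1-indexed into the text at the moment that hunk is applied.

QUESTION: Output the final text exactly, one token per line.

Answer: lsu
qip
whcs
zovf
ovll
jhx
fguz
iegx
wakak
yrniv
yxbqw
ugr
vms
ycw
eau

Derivation:
Hunk 1: at line 3 remove [rdtkj,jmbe] add [ovll,bgr] -> 13 lines: lsu qip whcs zovf ovll bgr orcd yrniv yxbqw ugr vms ycw eau
Hunk 2: at line 5 remove [orcd] add [wakak] -> 13 lines: lsu qip whcs zovf ovll bgr wakak yrniv yxbqw ugr vms ycw eau
Hunk 3: at line 5 remove [bgr] add [jhx,fguz,iegx] -> 15 lines: lsu qip whcs zovf ovll jhx fguz iegx wakak yrniv yxbqw ugr vms ycw eau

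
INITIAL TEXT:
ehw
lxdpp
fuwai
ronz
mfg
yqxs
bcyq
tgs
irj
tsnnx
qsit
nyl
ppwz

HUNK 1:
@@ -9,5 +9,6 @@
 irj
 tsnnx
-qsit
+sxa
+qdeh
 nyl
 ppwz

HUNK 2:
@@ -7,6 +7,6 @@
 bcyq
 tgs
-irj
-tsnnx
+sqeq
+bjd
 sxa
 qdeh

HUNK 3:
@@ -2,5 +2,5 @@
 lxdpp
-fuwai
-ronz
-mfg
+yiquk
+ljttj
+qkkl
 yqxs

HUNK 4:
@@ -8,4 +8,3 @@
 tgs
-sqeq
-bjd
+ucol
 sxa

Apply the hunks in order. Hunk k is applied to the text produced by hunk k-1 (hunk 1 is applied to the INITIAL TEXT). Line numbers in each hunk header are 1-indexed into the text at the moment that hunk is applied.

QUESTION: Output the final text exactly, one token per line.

Hunk 1: at line 9 remove [qsit] add [sxa,qdeh] -> 14 lines: ehw lxdpp fuwai ronz mfg yqxs bcyq tgs irj tsnnx sxa qdeh nyl ppwz
Hunk 2: at line 7 remove [irj,tsnnx] add [sqeq,bjd] -> 14 lines: ehw lxdpp fuwai ronz mfg yqxs bcyq tgs sqeq bjd sxa qdeh nyl ppwz
Hunk 3: at line 2 remove [fuwai,ronz,mfg] add [yiquk,ljttj,qkkl] -> 14 lines: ehw lxdpp yiquk ljttj qkkl yqxs bcyq tgs sqeq bjd sxa qdeh nyl ppwz
Hunk 4: at line 8 remove [sqeq,bjd] add [ucol] -> 13 lines: ehw lxdpp yiquk ljttj qkkl yqxs bcyq tgs ucol sxa qdeh nyl ppwz

Answer: ehw
lxdpp
yiquk
ljttj
qkkl
yqxs
bcyq
tgs
ucol
sxa
qdeh
nyl
ppwz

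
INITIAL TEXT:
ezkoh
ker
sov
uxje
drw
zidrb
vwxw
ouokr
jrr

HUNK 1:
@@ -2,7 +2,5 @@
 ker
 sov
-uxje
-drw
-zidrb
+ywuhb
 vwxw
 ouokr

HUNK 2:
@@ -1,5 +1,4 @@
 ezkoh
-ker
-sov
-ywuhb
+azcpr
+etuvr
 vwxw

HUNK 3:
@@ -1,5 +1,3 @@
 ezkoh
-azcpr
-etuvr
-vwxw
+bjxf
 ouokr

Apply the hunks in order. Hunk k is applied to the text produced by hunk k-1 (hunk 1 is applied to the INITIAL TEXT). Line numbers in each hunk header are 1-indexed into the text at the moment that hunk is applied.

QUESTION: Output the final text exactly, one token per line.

Answer: ezkoh
bjxf
ouokr
jrr

Derivation:
Hunk 1: at line 2 remove [uxje,drw,zidrb] add [ywuhb] -> 7 lines: ezkoh ker sov ywuhb vwxw ouokr jrr
Hunk 2: at line 1 remove [ker,sov,ywuhb] add [azcpr,etuvr] -> 6 lines: ezkoh azcpr etuvr vwxw ouokr jrr
Hunk 3: at line 1 remove [azcpr,etuvr,vwxw] add [bjxf] -> 4 lines: ezkoh bjxf ouokr jrr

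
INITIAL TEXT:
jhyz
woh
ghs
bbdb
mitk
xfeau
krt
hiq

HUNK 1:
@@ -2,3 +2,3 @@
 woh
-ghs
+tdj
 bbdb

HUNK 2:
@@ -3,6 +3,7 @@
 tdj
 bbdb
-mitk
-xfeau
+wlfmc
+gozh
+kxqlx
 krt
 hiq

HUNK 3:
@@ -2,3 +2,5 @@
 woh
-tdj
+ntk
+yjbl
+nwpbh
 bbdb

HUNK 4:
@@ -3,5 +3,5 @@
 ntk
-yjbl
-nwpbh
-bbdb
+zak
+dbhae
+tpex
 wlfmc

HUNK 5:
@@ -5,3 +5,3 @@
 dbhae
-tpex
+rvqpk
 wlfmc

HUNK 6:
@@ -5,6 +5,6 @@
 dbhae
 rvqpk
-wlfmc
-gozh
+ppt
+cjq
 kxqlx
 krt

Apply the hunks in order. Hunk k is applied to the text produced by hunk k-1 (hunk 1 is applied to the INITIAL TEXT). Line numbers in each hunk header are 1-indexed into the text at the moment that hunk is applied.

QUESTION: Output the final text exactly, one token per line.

Hunk 1: at line 2 remove [ghs] add [tdj] -> 8 lines: jhyz woh tdj bbdb mitk xfeau krt hiq
Hunk 2: at line 3 remove [mitk,xfeau] add [wlfmc,gozh,kxqlx] -> 9 lines: jhyz woh tdj bbdb wlfmc gozh kxqlx krt hiq
Hunk 3: at line 2 remove [tdj] add [ntk,yjbl,nwpbh] -> 11 lines: jhyz woh ntk yjbl nwpbh bbdb wlfmc gozh kxqlx krt hiq
Hunk 4: at line 3 remove [yjbl,nwpbh,bbdb] add [zak,dbhae,tpex] -> 11 lines: jhyz woh ntk zak dbhae tpex wlfmc gozh kxqlx krt hiq
Hunk 5: at line 5 remove [tpex] add [rvqpk] -> 11 lines: jhyz woh ntk zak dbhae rvqpk wlfmc gozh kxqlx krt hiq
Hunk 6: at line 5 remove [wlfmc,gozh] add [ppt,cjq] -> 11 lines: jhyz woh ntk zak dbhae rvqpk ppt cjq kxqlx krt hiq

Answer: jhyz
woh
ntk
zak
dbhae
rvqpk
ppt
cjq
kxqlx
krt
hiq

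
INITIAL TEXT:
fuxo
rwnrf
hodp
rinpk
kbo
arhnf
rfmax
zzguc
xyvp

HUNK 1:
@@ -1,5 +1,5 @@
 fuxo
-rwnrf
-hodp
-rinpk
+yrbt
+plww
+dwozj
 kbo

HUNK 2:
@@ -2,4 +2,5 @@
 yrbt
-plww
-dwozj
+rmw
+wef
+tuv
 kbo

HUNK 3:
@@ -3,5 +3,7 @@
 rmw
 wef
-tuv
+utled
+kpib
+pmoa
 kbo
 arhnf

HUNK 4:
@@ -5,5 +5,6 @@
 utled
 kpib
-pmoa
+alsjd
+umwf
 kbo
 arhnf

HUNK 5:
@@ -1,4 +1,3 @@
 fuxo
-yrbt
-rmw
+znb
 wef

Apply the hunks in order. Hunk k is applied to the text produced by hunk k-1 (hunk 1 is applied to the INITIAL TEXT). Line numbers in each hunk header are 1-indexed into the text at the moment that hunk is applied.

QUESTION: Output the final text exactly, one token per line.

Hunk 1: at line 1 remove [rwnrf,hodp,rinpk] add [yrbt,plww,dwozj] -> 9 lines: fuxo yrbt plww dwozj kbo arhnf rfmax zzguc xyvp
Hunk 2: at line 2 remove [plww,dwozj] add [rmw,wef,tuv] -> 10 lines: fuxo yrbt rmw wef tuv kbo arhnf rfmax zzguc xyvp
Hunk 3: at line 3 remove [tuv] add [utled,kpib,pmoa] -> 12 lines: fuxo yrbt rmw wef utled kpib pmoa kbo arhnf rfmax zzguc xyvp
Hunk 4: at line 5 remove [pmoa] add [alsjd,umwf] -> 13 lines: fuxo yrbt rmw wef utled kpib alsjd umwf kbo arhnf rfmax zzguc xyvp
Hunk 5: at line 1 remove [yrbt,rmw] add [znb] -> 12 lines: fuxo znb wef utled kpib alsjd umwf kbo arhnf rfmax zzguc xyvp

Answer: fuxo
znb
wef
utled
kpib
alsjd
umwf
kbo
arhnf
rfmax
zzguc
xyvp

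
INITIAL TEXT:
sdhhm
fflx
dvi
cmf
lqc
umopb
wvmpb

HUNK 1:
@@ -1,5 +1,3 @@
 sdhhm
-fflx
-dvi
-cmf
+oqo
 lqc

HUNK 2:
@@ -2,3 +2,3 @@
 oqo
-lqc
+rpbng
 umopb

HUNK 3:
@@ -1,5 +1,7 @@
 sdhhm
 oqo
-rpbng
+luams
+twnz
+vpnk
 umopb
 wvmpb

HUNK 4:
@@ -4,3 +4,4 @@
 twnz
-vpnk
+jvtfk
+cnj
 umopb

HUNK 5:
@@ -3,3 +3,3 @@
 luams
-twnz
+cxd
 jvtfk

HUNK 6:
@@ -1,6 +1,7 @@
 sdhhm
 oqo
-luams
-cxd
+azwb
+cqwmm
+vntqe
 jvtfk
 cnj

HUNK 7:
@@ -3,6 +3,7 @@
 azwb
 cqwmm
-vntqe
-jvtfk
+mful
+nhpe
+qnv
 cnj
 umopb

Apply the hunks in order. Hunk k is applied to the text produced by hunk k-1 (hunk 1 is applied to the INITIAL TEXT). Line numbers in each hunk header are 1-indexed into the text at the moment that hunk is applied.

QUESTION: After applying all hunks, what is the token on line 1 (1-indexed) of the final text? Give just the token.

Answer: sdhhm

Derivation:
Hunk 1: at line 1 remove [fflx,dvi,cmf] add [oqo] -> 5 lines: sdhhm oqo lqc umopb wvmpb
Hunk 2: at line 2 remove [lqc] add [rpbng] -> 5 lines: sdhhm oqo rpbng umopb wvmpb
Hunk 3: at line 1 remove [rpbng] add [luams,twnz,vpnk] -> 7 lines: sdhhm oqo luams twnz vpnk umopb wvmpb
Hunk 4: at line 4 remove [vpnk] add [jvtfk,cnj] -> 8 lines: sdhhm oqo luams twnz jvtfk cnj umopb wvmpb
Hunk 5: at line 3 remove [twnz] add [cxd] -> 8 lines: sdhhm oqo luams cxd jvtfk cnj umopb wvmpb
Hunk 6: at line 1 remove [luams,cxd] add [azwb,cqwmm,vntqe] -> 9 lines: sdhhm oqo azwb cqwmm vntqe jvtfk cnj umopb wvmpb
Hunk 7: at line 3 remove [vntqe,jvtfk] add [mful,nhpe,qnv] -> 10 lines: sdhhm oqo azwb cqwmm mful nhpe qnv cnj umopb wvmpb
Final line 1: sdhhm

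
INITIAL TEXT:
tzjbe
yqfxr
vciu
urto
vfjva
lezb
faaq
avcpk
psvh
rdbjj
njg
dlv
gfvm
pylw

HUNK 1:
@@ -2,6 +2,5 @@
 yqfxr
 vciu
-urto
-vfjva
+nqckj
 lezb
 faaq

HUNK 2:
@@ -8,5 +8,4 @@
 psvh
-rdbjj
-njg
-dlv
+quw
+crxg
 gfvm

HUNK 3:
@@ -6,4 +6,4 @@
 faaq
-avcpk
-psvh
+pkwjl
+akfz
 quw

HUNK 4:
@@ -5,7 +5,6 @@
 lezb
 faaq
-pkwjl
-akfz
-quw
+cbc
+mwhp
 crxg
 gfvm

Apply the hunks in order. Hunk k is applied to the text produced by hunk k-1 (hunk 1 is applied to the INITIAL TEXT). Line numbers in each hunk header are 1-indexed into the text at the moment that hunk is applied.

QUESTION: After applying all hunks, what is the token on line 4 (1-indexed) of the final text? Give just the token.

Hunk 1: at line 2 remove [urto,vfjva] add [nqckj] -> 13 lines: tzjbe yqfxr vciu nqckj lezb faaq avcpk psvh rdbjj njg dlv gfvm pylw
Hunk 2: at line 8 remove [rdbjj,njg,dlv] add [quw,crxg] -> 12 lines: tzjbe yqfxr vciu nqckj lezb faaq avcpk psvh quw crxg gfvm pylw
Hunk 3: at line 6 remove [avcpk,psvh] add [pkwjl,akfz] -> 12 lines: tzjbe yqfxr vciu nqckj lezb faaq pkwjl akfz quw crxg gfvm pylw
Hunk 4: at line 5 remove [pkwjl,akfz,quw] add [cbc,mwhp] -> 11 lines: tzjbe yqfxr vciu nqckj lezb faaq cbc mwhp crxg gfvm pylw
Final line 4: nqckj

Answer: nqckj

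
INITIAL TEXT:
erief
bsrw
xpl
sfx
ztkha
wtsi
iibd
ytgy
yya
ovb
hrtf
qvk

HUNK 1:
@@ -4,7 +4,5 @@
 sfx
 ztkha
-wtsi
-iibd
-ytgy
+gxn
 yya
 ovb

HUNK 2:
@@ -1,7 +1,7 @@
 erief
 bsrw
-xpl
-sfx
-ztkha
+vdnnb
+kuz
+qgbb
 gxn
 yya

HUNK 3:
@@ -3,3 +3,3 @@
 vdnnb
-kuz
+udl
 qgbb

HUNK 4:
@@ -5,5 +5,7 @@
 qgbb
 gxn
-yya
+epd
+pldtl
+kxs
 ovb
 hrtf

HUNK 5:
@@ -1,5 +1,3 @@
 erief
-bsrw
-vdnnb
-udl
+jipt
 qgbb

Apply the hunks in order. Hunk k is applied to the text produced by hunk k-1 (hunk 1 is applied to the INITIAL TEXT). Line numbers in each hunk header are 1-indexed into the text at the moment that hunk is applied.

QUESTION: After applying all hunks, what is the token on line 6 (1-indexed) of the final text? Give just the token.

Answer: pldtl

Derivation:
Hunk 1: at line 4 remove [wtsi,iibd,ytgy] add [gxn] -> 10 lines: erief bsrw xpl sfx ztkha gxn yya ovb hrtf qvk
Hunk 2: at line 1 remove [xpl,sfx,ztkha] add [vdnnb,kuz,qgbb] -> 10 lines: erief bsrw vdnnb kuz qgbb gxn yya ovb hrtf qvk
Hunk 3: at line 3 remove [kuz] add [udl] -> 10 lines: erief bsrw vdnnb udl qgbb gxn yya ovb hrtf qvk
Hunk 4: at line 5 remove [yya] add [epd,pldtl,kxs] -> 12 lines: erief bsrw vdnnb udl qgbb gxn epd pldtl kxs ovb hrtf qvk
Hunk 5: at line 1 remove [bsrw,vdnnb,udl] add [jipt] -> 10 lines: erief jipt qgbb gxn epd pldtl kxs ovb hrtf qvk
Final line 6: pldtl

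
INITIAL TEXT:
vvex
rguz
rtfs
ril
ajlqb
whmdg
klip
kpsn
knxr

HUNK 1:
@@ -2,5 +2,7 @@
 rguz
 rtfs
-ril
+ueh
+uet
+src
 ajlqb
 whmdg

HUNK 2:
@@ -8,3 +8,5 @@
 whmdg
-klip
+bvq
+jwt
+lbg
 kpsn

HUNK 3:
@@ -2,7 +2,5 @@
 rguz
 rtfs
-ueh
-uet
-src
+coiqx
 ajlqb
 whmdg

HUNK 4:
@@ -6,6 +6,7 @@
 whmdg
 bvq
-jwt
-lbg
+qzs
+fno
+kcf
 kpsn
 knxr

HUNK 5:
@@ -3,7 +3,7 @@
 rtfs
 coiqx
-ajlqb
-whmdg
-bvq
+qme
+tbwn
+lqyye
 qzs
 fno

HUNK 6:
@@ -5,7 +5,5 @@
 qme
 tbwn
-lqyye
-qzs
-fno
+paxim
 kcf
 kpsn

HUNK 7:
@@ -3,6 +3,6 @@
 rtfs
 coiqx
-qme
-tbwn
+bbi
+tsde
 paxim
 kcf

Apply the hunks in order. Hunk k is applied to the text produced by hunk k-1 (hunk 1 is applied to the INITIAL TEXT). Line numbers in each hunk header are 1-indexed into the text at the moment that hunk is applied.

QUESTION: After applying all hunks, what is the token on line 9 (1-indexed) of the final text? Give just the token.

Answer: kpsn

Derivation:
Hunk 1: at line 2 remove [ril] add [ueh,uet,src] -> 11 lines: vvex rguz rtfs ueh uet src ajlqb whmdg klip kpsn knxr
Hunk 2: at line 8 remove [klip] add [bvq,jwt,lbg] -> 13 lines: vvex rguz rtfs ueh uet src ajlqb whmdg bvq jwt lbg kpsn knxr
Hunk 3: at line 2 remove [ueh,uet,src] add [coiqx] -> 11 lines: vvex rguz rtfs coiqx ajlqb whmdg bvq jwt lbg kpsn knxr
Hunk 4: at line 6 remove [jwt,lbg] add [qzs,fno,kcf] -> 12 lines: vvex rguz rtfs coiqx ajlqb whmdg bvq qzs fno kcf kpsn knxr
Hunk 5: at line 3 remove [ajlqb,whmdg,bvq] add [qme,tbwn,lqyye] -> 12 lines: vvex rguz rtfs coiqx qme tbwn lqyye qzs fno kcf kpsn knxr
Hunk 6: at line 5 remove [lqyye,qzs,fno] add [paxim] -> 10 lines: vvex rguz rtfs coiqx qme tbwn paxim kcf kpsn knxr
Hunk 7: at line 3 remove [qme,tbwn] add [bbi,tsde] -> 10 lines: vvex rguz rtfs coiqx bbi tsde paxim kcf kpsn knxr
Final line 9: kpsn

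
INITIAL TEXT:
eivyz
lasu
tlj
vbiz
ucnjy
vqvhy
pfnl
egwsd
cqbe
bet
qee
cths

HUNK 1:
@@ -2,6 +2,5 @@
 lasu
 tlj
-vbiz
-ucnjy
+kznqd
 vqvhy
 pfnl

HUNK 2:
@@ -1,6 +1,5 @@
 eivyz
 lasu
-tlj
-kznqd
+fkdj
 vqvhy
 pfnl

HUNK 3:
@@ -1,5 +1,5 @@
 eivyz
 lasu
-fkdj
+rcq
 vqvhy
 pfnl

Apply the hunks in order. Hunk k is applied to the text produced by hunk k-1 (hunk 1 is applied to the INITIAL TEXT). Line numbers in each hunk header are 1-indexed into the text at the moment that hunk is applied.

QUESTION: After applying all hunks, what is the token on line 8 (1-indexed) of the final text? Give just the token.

Hunk 1: at line 2 remove [vbiz,ucnjy] add [kznqd] -> 11 lines: eivyz lasu tlj kznqd vqvhy pfnl egwsd cqbe bet qee cths
Hunk 2: at line 1 remove [tlj,kznqd] add [fkdj] -> 10 lines: eivyz lasu fkdj vqvhy pfnl egwsd cqbe bet qee cths
Hunk 3: at line 1 remove [fkdj] add [rcq] -> 10 lines: eivyz lasu rcq vqvhy pfnl egwsd cqbe bet qee cths
Final line 8: bet

Answer: bet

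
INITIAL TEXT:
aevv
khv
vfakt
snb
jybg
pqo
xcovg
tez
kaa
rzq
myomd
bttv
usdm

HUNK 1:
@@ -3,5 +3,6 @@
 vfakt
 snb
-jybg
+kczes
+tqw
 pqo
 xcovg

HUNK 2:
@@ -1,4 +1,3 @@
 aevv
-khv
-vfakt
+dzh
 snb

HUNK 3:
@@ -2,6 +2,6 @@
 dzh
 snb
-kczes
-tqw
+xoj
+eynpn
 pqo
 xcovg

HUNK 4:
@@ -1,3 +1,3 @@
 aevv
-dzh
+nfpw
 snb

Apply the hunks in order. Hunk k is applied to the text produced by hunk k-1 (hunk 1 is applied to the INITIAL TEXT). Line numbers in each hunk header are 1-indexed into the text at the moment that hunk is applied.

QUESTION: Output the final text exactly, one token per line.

Answer: aevv
nfpw
snb
xoj
eynpn
pqo
xcovg
tez
kaa
rzq
myomd
bttv
usdm

Derivation:
Hunk 1: at line 3 remove [jybg] add [kczes,tqw] -> 14 lines: aevv khv vfakt snb kczes tqw pqo xcovg tez kaa rzq myomd bttv usdm
Hunk 2: at line 1 remove [khv,vfakt] add [dzh] -> 13 lines: aevv dzh snb kczes tqw pqo xcovg tez kaa rzq myomd bttv usdm
Hunk 3: at line 2 remove [kczes,tqw] add [xoj,eynpn] -> 13 lines: aevv dzh snb xoj eynpn pqo xcovg tez kaa rzq myomd bttv usdm
Hunk 4: at line 1 remove [dzh] add [nfpw] -> 13 lines: aevv nfpw snb xoj eynpn pqo xcovg tez kaa rzq myomd bttv usdm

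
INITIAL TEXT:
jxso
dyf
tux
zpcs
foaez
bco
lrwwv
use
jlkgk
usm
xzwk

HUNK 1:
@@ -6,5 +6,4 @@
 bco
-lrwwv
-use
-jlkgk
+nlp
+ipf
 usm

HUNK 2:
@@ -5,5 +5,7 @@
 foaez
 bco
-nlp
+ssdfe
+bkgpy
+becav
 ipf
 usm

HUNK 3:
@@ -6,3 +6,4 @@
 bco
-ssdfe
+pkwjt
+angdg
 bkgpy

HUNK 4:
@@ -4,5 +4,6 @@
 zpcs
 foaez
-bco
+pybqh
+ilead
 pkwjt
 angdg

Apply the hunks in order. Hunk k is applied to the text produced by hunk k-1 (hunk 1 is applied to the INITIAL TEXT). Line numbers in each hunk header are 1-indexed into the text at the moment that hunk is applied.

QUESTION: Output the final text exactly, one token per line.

Answer: jxso
dyf
tux
zpcs
foaez
pybqh
ilead
pkwjt
angdg
bkgpy
becav
ipf
usm
xzwk

Derivation:
Hunk 1: at line 6 remove [lrwwv,use,jlkgk] add [nlp,ipf] -> 10 lines: jxso dyf tux zpcs foaez bco nlp ipf usm xzwk
Hunk 2: at line 5 remove [nlp] add [ssdfe,bkgpy,becav] -> 12 lines: jxso dyf tux zpcs foaez bco ssdfe bkgpy becav ipf usm xzwk
Hunk 3: at line 6 remove [ssdfe] add [pkwjt,angdg] -> 13 lines: jxso dyf tux zpcs foaez bco pkwjt angdg bkgpy becav ipf usm xzwk
Hunk 4: at line 4 remove [bco] add [pybqh,ilead] -> 14 lines: jxso dyf tux zpcs foaez pybqh ilead pkwjt angdg bkgpy becav ipf usm xzwk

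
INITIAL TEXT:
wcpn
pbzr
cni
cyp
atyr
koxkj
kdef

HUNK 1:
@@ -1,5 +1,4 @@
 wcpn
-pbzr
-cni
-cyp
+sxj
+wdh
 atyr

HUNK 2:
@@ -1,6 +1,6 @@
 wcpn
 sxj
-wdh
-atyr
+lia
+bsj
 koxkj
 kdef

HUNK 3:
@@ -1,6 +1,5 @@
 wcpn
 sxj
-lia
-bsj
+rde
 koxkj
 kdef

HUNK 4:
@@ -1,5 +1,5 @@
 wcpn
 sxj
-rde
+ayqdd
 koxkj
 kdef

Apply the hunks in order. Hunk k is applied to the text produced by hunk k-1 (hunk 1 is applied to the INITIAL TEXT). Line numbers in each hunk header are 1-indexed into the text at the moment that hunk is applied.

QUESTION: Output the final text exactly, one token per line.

Hunk 1: at line 1 remove [pbzr,cni,cyp] add [sxj,wdh] -> 6 lines: wcpn sxj wdh atyr koxkj kdef
Hunk 2: at line 1 remove [wdh,atyr] add [lia,bsj] -> 6 lines: wcpn sxj lia bsj koxkj kdef
Hunk 3: at line 1 remove [lia,bsj] add [rde] -> 5 lines: wcpn sxj rde koxkj kdef
Hunk 4: at line 1 remove [rde] add [ayqdd] -> 5 lines: wcpn sxj ayqdd koxkj kdef

Answer: wcpn
sxj
ayqdd
koxkj
kdef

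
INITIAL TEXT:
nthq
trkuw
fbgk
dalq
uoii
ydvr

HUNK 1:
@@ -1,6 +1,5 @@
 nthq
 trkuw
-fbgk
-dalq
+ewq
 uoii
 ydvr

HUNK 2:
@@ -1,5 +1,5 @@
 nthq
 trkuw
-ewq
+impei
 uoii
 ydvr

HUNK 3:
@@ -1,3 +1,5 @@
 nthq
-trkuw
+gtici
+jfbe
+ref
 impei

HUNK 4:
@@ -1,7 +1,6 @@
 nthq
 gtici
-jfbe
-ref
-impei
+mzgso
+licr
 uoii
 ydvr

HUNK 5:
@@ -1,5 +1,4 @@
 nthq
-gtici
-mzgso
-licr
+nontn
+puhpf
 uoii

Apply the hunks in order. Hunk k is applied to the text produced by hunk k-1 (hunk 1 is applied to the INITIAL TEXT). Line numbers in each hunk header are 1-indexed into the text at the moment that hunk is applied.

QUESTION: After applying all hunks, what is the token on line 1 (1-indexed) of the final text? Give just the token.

Hunk 1: at line 1 remove [fbgk,dalq] add [ewq] -> 5 lines: nthq trkuw ewq uoii ydvr
Hunk 2: at line 1 remove [ewq] add [impei] -> 5 lines: nthq trkuw impei uoii ydvr
Hunk 3: at line 1 remove [trkuw] add [gtici,jfbe,ref] -> 7 lines: nthq gtici jfbe ref impei uoii ydvr
Hunk 4: at line 1 remove [jfbe,ref,impei] add [mzgso,licr] -> 6 lines: nthq gtici mzgso licr uoii ydvr
Hunk 5: at line 1 remove [gtici,mzgso,licr] add [nontn,puhpf] -> 5 lines: nthq nontn puhpf uoii ydvr
Final line 1: nthq

Answer: nthq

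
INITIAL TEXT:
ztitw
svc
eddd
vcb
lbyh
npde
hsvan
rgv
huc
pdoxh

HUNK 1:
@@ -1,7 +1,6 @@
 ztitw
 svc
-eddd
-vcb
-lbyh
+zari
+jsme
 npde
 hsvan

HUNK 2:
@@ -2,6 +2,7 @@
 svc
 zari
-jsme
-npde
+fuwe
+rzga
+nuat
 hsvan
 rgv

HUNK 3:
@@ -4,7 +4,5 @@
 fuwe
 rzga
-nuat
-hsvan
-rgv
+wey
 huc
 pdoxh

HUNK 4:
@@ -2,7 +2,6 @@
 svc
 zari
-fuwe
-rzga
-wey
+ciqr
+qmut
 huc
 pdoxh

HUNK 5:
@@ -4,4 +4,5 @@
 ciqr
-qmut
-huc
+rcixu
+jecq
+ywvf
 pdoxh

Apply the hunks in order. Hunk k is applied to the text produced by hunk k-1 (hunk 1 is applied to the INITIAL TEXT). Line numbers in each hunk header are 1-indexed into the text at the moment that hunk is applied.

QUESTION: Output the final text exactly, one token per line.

Answer: ztitw
svc
zari
ciqr
rcixu
jecq
ywvf
pdoxh

Derivation:
Hunk 1: at line 1 remove [eddd,vcb,lbyh] add [zari,jsme] -> 9 lines: ztitw svc zari jsme npde hsvan rgv huc pdoxh
Hunk 2: at line 2 remove [jsme,npde] add [fuwe,rzga,nuat] -> 10 lines: ztitw svc zari fuwe rzga nuat hsvan rgv huc pdoxh
Hunk 3: at line 4 remove [nuat,hsvan,rgv] add [wey] -> 8 lines: ztitw svc zari fuwe rzga wey huc pdoxh
Hunk 4: at line 2 remove [fuwe,rzga,wey] add [ciqr,qmut] -> 7 lines: ztitw svc zari ciqr qmut huc pdoxh
Hunk 5: at line 4 remove [qmut,huc] add [rcixu,jecq,ywvf] -> 8 lines: ztitw svc zari ciqr rcixu jecq ywvf pdoxh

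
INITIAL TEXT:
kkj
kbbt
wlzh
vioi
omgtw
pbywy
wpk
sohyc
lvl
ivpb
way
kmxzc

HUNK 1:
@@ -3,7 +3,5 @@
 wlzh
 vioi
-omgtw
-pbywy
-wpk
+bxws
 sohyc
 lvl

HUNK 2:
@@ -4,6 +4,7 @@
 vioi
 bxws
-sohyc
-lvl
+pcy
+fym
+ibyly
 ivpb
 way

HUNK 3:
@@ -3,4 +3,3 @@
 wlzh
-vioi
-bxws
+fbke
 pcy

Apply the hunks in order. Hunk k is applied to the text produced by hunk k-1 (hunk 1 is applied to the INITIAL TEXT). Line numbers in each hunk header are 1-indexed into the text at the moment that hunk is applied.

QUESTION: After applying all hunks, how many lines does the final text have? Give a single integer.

Hunk 1: at line 3 remove [omgtw,pbywy,wpk] add [bxws] -> 10 lines: kkj kbbt wlzh vioi bxws sohyc lvl ivpb way kmxzc
Hunk 2: at line 4 remove [sohyc,lvl] add [pcy,fym,ibyly] -> 11 lines: kkj kbbt wlzh vioi bxws pcy fym ibyly ivpb way kmxzc
Hunk 3: at line 3 remove [vioi,bxws] add [fbke] -> 10 lines: kkj kbbt wlzh fbke pcy fym ibyly ivpb way kmxzc
Final line count: 10

Answer: 10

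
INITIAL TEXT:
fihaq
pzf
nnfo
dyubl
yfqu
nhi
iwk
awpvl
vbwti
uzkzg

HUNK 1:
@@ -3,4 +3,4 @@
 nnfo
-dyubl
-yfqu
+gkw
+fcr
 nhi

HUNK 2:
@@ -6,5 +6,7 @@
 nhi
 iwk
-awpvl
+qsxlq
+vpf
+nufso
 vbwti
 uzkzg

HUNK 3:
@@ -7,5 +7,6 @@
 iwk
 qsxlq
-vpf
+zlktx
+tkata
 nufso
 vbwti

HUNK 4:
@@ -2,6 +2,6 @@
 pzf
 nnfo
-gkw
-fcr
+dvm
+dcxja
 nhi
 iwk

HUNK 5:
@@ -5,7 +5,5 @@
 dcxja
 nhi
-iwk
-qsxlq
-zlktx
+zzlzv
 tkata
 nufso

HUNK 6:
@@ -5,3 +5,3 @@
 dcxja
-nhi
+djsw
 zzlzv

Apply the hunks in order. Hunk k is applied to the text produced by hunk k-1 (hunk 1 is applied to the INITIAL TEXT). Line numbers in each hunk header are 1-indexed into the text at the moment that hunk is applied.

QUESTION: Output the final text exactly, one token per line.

Hunk 1: at line 3 remove [dyubl,yfqu] add [gkw,fcr] -> 10 lines: fihaq pzf nnfo gkw fcr nhi iwk awpvl vbwti uzkzg
Hunk 2: at line 6 remove [awpvl] add [qsxlq,vpf,nufso] -> 12 lines: fihaq pzf nnfo gkw fcr nhi iwk qsxlq vpf nufso vbwti uzkzg
Hunk 3: at line 7 remove [vpf] add [zlktx,tkata] -> 13 lines: fihaq pzf nnfo gkw fcr nhi iwk qsxlq zlktx tkata nufso vbwti uzkzg
Hunk 4: at line 2 remove [gkw,fcr] add [dvm,dcxja] -> 13 lines: fihaq pzf nnfo dvm dcxja nhi iwk qsxlq zlktx tkata nufso vbwti uzkzg
Hunk 5: at line 5 remove [iwk,qsxlq,zlktx] add [zzlzv] -> 11 lines: fihaq pzf nnfo dvm dcxja nhi zzlzv tkata nufso vbwti uzkzg
Hunk 6: at line 5 remove [nhi] add [djsw] -> 11 lines: fihaq pzf nnfo dvm dcxja djsw zzlzv tkata nufso vbwti uzkzg

Answer: fihaq
pzf
nnfo
dvm
dcxja
djsw
zzlzv
tkata
nufso
vbwti
uzkzg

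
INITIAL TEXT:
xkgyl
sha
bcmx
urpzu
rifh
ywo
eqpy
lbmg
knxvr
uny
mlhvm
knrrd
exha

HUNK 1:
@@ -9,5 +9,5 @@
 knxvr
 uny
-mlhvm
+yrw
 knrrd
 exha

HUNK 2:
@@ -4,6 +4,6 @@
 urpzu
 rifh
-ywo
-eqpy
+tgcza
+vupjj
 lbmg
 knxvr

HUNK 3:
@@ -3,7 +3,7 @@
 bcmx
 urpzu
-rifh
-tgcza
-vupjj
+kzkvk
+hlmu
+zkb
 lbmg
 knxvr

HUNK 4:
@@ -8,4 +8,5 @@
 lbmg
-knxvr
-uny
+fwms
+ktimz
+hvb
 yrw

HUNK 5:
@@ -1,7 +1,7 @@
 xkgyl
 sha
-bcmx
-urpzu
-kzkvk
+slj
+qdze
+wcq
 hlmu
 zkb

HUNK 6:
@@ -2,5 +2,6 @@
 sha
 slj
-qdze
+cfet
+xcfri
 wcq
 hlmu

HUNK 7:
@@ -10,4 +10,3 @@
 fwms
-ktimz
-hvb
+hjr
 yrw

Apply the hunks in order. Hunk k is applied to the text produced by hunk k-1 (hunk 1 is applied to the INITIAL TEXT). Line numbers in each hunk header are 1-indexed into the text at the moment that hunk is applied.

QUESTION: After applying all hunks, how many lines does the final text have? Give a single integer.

Answer: 14

Derivation:
Hunk 1: at line 9 remove [mlhvm] add [yrw] -> 13 lines: xkgyl sha bcmx urpzu rifh ywo eqpy lbmg knxvr uny yrw knrrd exha
Hunk 2: at line 4 remove [ywo,eqpy] add [tgcza,vupjj] -> 13 lines: xkgyl sha bcmx urpzu rifh tgcza vupjj lbmg knxvr uny yrw knrrd exha
Hunk 3: at line 3 remove [rifh,tgcza,vupjj] add [kzkvk,hlmu,zkb] -> 13 lines: xkgyl sha bcmx urpzu kzkvk hlmu zkb lbmg knxvr uny yrw knrrd exha
Hunk 4: at line 8 remove [knxvr,uny] add [fwms,ktimz,hvb] -> 14 lines: xkgyl sha bcmx urpzu kzkvk hlmu zkb lbmg fwms ktimz hvb yrw knrrd exha
Hunk 5: at line 1 remove [bcmx,urpzu,kzkvk] add [slj,qdze,wcq] -> 14 lines: xkgyl sha slj qdze wcq hlmu zkb lbmg fwms ktimz hvb yrw knrrd exha
Hunk 6: at line 2 remove [qdze] add [cfet,xcfri] -> 15 lines: xkgyl sha slj cfet xcfri wcq hlmu zkb lbmg fwms ktimz hvb yrw knrrd exha
Hunk 7: at line 10 remove [ktimz,hvb] add [hjr] -> 14 lines: xkgyl sha slj cfet xcfri wcq hlmu zkb lbmg fwms hjr yrw knrrd exha
Final line count: 14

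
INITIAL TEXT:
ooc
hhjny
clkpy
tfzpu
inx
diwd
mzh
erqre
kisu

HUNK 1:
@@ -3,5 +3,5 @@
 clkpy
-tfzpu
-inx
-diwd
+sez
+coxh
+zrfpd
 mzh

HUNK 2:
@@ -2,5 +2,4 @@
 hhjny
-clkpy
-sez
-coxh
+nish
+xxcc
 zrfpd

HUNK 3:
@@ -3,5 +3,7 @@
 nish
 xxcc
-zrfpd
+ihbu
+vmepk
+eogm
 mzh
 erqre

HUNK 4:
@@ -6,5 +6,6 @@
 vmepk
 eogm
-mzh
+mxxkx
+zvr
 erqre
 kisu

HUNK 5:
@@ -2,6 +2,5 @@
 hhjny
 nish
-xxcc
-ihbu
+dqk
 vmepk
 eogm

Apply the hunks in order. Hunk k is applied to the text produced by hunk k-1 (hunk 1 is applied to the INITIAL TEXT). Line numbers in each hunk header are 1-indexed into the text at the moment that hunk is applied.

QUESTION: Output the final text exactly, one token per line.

Hunk 1: at line 3 remove [tfzpu,inx,diwd] add [sez,coxh,zrfpd] -> 9 lines: ooc hhjny clkpy sez coxh zrfpd mzh erqre kisu
Hunk 2: at line 2 remove [clkpy,sez,coxh] add [nish,xxcc] -> 8 lines: ooc hhjny nish xxcc zrfpd mzh erqre kisu
Hunk 3: at line 3 remove [zrfpd] add [ihbu,vmepk,eogm] -> 10 lines: ooc hhjny nish xxcc ihbu vmepk eogm mzh erqre kisu
Hunk 4: at line 6 remove [mzh] add [mxxkx,zvr] -> 11 lines: ooc hhjny nish xxcc ihbu vmepk eogm mxxkx zvr erqre kisu
Hunk 5: at line 2 remove [xxcc,ihbu] add [dqk] -> 10 lines: ooc hhjny nish dqk vmepk eogm mxxkx zvr erqre kisu

Answer: ooc
hhjny
nish
dqk
vmepk
eogm
mxxkx
zvr
erqre
kisu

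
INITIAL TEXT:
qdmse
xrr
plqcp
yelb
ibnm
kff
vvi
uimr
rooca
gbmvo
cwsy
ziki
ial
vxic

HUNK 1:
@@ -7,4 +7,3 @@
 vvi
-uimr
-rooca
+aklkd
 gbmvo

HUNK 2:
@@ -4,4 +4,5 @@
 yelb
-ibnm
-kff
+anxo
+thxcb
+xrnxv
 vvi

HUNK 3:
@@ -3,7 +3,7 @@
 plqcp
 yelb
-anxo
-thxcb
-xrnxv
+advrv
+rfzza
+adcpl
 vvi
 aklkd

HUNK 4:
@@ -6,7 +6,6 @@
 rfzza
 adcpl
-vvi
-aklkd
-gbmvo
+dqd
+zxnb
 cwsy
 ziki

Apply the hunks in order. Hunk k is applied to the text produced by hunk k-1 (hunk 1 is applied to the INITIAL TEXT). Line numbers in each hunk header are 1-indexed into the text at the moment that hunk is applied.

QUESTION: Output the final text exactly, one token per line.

Hunk 1: at line 7 remove [uimr,rooca] add [aklkd] -> 13 lines: qdmse xrr plqcp yelb ibnm kff vvi aklkd gbmvo cwsy ziki ial vxic
Hunk 2: at line 4 remove [ibnm,kff] add [anxo,thxcb,xrnxv] -> 14 lines: qdmse xrr plqcp yelb anxo thxcb xrnxv vvi aklkd gbmvo cwsy ziki ial vxic
Hunk 3: at line 3 remove [anxo,thxcb,xrnxv] add [advrv,rfzza,adcpl] -> 14 lines: qdmse xrr plqcp yelb advrv rfzza adcpl vvi aklkd gbmvo cwsy ziki ial vxic
Hunk 4: at line 6 remove [vvi,aklkd,gbmvo] add [dqd,zxnb] -> 13 lines: qdmse xrr plqcp yelb advrv rfzza adcpl dqd zxnb cwsy ziki ial vxic

Answer: qdmse
xrr
plqcp
yelb
advrv
rfzza
adcpl
dqd
zxnb
cwsy
ziki
ial
vxic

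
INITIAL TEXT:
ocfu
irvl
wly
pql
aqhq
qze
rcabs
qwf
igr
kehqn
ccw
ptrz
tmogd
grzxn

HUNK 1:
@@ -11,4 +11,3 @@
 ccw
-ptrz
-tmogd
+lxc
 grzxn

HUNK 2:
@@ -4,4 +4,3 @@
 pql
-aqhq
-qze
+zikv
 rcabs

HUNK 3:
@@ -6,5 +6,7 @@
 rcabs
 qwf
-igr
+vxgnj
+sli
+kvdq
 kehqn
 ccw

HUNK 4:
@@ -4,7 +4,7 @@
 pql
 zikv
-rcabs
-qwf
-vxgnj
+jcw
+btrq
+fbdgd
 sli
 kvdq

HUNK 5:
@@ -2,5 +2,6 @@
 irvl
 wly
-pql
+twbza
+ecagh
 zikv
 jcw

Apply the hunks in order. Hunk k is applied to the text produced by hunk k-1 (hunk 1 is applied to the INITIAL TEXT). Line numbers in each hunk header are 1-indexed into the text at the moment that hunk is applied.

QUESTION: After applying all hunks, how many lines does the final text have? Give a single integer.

Hunk 1: at line 11 remove [ptrz,tmogd] add [lxc] -> 13 lines: ocfu irvl wly pql aqhq qze rcabs qwf igr kehqn ccw lxc grzxn
Hunk 2: at line 4 remove [aqhq,qze] add [zikv] -> 12 lines: ocfu irvl wly pql zikv rcabs qwf igr kehqn ccw lxc grzxn
Hunk 3: at line 6 remove [igr] add [vxgnj,sli,kvdq] -> 14 lines: ocfu irvl wly pql zikv rcabs qwf vxgnj sli kvdq kehqn ccw lxc grzxn
Hunk 4: at line 4 remove [rcabs,qwf,vxgnj] add [jcw,btrq,fbdgd] -> 14 lines: ocfu irvl wly pql zikv jcw btrq fbdgd sli kvdq kehqn ccw lxc grzxn
Hunk 5: at line 2 remove [pql] add [twbza,ecagh] -> 15 lines: ocfu irvl wly twbza ecagh zikv jcw btrq fbdgd sli kvdq kehqn ccw lxc grzxn
Final line count: 15

Answer: 15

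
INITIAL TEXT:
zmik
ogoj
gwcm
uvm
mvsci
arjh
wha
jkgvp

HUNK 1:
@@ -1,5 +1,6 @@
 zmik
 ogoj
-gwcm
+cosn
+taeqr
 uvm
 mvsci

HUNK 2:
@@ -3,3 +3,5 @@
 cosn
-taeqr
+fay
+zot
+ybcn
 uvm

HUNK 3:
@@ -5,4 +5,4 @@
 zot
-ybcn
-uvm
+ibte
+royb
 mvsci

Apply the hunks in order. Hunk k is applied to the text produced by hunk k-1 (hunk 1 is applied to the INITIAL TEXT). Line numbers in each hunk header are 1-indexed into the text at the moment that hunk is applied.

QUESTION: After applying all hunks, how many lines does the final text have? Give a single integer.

Hunk 1: at line 1 remove [gwcm] add [cosn,taeqr] -> 9 lines: zmik ogoj cosn taeqr uvm mvsci arjh wha jkgvp
Hunk 2: at line 3 remove [taeqr] add [fay,zot,ybcn] -> 11 lines: zmik ogoj cosn fay zot ybcn uvm mvsci arjh wha jkgvp
Hunk 3: at line 5 remove [ybcn,uvm] add [ibte,royb] -> 11 lines: zmik ogoj cosn fay zot ibte royb mvsci arjh wha jkgvp
Final line count: 11

Answer: 11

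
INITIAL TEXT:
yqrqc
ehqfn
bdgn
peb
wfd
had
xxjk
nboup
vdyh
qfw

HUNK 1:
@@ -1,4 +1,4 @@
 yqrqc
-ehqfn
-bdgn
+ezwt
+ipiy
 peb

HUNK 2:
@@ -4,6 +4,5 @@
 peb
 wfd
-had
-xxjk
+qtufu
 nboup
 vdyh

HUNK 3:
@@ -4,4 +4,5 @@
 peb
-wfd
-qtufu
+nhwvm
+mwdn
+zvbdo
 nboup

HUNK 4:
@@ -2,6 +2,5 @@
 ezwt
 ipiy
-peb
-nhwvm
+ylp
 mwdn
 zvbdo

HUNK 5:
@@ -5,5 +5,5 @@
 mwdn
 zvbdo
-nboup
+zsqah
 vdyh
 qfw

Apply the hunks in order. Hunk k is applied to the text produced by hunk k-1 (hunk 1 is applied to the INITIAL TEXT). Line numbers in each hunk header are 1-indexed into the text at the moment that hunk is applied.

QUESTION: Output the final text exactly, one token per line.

Hunk 1: at line 1 remove [ehqfn,bdgn] add [ezwt,ipiy] -> 10 lines: yqrqc ezwt ipiy peb wfd had xxjk nboup vdyh qfw
Hunk 2: at line 4 remove [had,xxjk] add [qtufu] -> 9 lines: yqrqc ezwt ipiy peb wfd qtufu nboup vdyh qfw
Hunk 3: at line 4 remove [wfd,qtufu] add [nhwvm,mwdn,zvbdo] -> 10 lines: yqrqc ezwt ipiy peb nhwvm mwdn zvbdo nboup vdyh qfw
Hunk 4: at line 2 remove [peb,nhwvm] add [ylp] -> 9 lines: yqrqc ezwt ipiy ylp mwdn zvbdo nboup vdyh qfw
Hunk 5: at line 5 remove [nboup] add [zsqah] -> 9 lines: yqrqc ezwt ipiy ylp mwdn zvbdo zsqah vdyh qfw

Answer: yqrqc
ezwt
ipiy
ylp
mwdn
zvbdo
zsqah
vdyh
qfw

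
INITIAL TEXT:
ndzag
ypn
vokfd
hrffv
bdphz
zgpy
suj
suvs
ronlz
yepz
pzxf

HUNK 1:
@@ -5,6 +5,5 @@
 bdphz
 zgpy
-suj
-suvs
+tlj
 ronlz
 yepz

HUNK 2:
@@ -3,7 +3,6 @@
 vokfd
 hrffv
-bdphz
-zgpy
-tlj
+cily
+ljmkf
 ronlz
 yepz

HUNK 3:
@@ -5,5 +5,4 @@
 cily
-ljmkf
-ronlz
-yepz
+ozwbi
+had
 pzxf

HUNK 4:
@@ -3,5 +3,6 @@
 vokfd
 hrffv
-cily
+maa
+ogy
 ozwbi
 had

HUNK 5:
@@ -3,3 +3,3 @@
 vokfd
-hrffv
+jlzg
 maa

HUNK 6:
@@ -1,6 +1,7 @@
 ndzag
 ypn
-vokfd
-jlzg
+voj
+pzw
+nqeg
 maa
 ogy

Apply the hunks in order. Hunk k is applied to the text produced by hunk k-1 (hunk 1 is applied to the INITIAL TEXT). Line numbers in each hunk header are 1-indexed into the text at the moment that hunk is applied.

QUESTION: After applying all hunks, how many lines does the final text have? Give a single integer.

Answer: 10

Derivation:
Hunk 1: at line 5 remove [suj,suvs] add [tlj] -> 10 lines: ndzag ypn vokfd hrffv bdphz zgpy tlj ronlz yepz pzxf
Hunk 2: at line 3 remove [bdphz,zgpy,tlj] add [cily,ljmkf] -> 9 lines: ndzag ypn vokfd hrffv cily ljmkf ronlz yepz pzxf
Hunk 3: at line 5 remove [ljmkf,ronlz,yepz] add [ozwbi,had] -> 8 lines: ndzag ypn vokfd hrffv cily ozwbi had pzxf
Hunk 4: at line 3 remove [cily] add [maa,ogy] -> 9 lines: ndzag ypn vokfd hrffv maa ogy ozwbi had pzxf
Hunk 5: at line 3 remove [hrffv] add [jlzg] -> 9 lines: ndzag ypn vokfd jlzg maa ogy ozwbi had pzxf
Hunk 6: at line 1 remove [vokfd,jlzg] add [voj,pzw,nqeg] -> 10 lines: ndzag ypn voj pzw nqeg maa ogy ozwbi had pzxf
Final line count: 10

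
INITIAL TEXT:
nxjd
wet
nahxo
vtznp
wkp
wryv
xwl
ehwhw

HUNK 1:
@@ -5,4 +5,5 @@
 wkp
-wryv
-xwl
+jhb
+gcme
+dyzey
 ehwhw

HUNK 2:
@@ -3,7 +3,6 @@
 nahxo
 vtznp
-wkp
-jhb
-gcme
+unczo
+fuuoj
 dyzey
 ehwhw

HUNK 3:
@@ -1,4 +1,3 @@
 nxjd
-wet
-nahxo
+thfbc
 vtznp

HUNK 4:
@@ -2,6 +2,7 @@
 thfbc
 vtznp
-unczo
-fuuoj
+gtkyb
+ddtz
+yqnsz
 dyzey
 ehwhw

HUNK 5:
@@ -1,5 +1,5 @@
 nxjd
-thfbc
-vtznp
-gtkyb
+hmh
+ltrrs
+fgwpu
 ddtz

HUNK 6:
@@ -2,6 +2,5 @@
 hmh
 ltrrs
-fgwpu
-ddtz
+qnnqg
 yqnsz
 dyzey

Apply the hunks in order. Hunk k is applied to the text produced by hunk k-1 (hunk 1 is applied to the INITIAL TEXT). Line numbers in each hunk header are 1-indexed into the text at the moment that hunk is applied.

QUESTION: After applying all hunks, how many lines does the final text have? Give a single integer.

Hunk 1: at line 5 remove [wryv,xwl] add [jhb,gcme,dyzey] -> 9 lines: nxjd wet nahxo vtznp wkp jhb gcme dyzey ehwhw
Hunk 2: at line 3 remove [wkp,jhb,gcme] add [unczo,fuuoj] -> 8 lines: nxjd wet nahxo vtznp unczo fuuoj dyzey ehwhw
Hunk 3: at line 1 remove [wet,nahxo] add [thfbc] -> 7 lines: nxjd thfbc vtznp unczo fuuoj dyzey ehwhw
Hunk 4: at line 2 remove [unczo,fuuoj] add [gtkyb,ddtz,yqnsz] -> 8 lines: nxjd thfbc vtznp gtkyb ddtz yqnsz dyzey ehwhw
Hunk 5: at line 1 remove [thfbc,vtznp,gtkyb] add [hmh,ltrrs,fgwpu] -> 8 lines: nxjd hmh ltrrs fgwpu ddtz yqnsz dyzey ehwhw
Hunk 6: at line 2 remove [fgwpu,ddtz] add [qnnqg] -> 7 lines: nxjd hmh ltrrs qnnqg yqnsz dyzey ehwhw
Final line count: 7

Answer: 7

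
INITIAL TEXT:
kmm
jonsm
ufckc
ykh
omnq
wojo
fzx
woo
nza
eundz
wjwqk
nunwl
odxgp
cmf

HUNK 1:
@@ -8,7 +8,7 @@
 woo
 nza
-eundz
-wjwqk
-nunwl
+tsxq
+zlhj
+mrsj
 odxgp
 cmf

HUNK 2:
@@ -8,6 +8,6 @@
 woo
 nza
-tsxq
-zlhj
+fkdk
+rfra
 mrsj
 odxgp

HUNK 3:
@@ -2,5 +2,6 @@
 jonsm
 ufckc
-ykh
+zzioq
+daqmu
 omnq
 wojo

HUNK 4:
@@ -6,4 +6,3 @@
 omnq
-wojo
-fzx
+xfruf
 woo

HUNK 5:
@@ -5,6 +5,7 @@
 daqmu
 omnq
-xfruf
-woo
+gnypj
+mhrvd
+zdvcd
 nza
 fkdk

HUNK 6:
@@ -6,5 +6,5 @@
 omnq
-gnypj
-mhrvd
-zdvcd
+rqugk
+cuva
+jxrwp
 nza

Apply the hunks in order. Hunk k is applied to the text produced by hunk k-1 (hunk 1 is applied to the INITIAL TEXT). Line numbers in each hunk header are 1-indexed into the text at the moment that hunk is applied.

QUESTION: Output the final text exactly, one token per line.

Answer: kmm
jonsm
ufckc
zzioq
daqmu
omnq
rqugk
cuva
jxrwp
nza
fkdk
rfra
mrsj
odxgp
cmf

Derivation:
Hunk 1: at line 8 remove [eundz,wjwqk,nunwl] add [tsxq,zlhj,mrsj] -> 14 lines: kmm jonsm ufckc ykh omnq wojo fzx woo nza tsxq zlhj mrsj odxgp cmf
Hunk 2: at line 8 remove [tsxq,zlhj] add [fkdk,rfra] -> 14 lines: kmm jonsm ufckc ykh omnq wojo fzx woo nza fkdk rfra mrsj odxgp cmf
Hunk 3: at line 2 remove [ykh] add [zzioq,daqmu] -> 15 lines: kmm jonsm ufckc zzioq daqmu omnq wojo fzx woo nza fkdk rfra mrsj odxgp cmf
Hunk 4: at line 6 remove [wojo,fzx] add [xfruf] -> 14 lines: kmm jonsm ufckc zzioq daqmu omnq xfruf woo nza fkdk rfra mrsj odxgp cmf
Hunk 5: at line 5 remove [xfruf,woo] add [gnypj,mhrvd,zdvcd] -> 15 lines: kmm jonsm ufckc zzioq daqmu omnq gnypj mhrvd zdvcd nza fkdk rfra mrsj odxgp cmf
Hunk 6: at line 6 remove [gnypj,mhrvd,zdvcd] add [rqugk,cuva,jxrwp] -> 15 lines: kmm jonsm ufckc zzioq daqmu omnq rqugk cuva jxrwp nza fkdk rfra mrsj odxgp cmf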